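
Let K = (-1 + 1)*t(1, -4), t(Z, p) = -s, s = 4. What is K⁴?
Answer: 0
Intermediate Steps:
t(Z, p) = -4 (t(Z, p) = -1*4 = -4)
K = 0 (K = (-1 + 1)*(-4) = 0*(-4) = 0)
K⁴ = 0⁴ = 0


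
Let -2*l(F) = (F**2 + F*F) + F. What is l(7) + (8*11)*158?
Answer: 27703/2 ≈ 13852.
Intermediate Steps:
l(F) = -F**2 - F/2 (l(F) = -((F**2 + F*F) + F)/2 = -((F**2 + F**2) + F)/2 = -(2*F**2 + F)/2 = -(F + 2*F**2)/2 = -F**2 - F/2)
l(7) + (8*11)*158 = -1*7*(1/2 + 7) + (8*11)*158 = -1*7*15/2 + 88*158 = -105/2 + 13904 = 27703/2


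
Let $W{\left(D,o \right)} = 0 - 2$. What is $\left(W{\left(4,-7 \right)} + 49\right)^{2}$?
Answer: $2209$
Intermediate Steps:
$W{\left(D,o \right)} = -2$ ($W{\left(D,o \right)} = 0 - 2 = -2$)
$\left(W{\left(4,-7 \right)} + 49\right)^{2} = \left(-2 + 49\right)^{2} = 47^{2} = 2209$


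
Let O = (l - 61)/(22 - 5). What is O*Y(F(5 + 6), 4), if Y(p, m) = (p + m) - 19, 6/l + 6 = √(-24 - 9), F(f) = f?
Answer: 5660/391 + 8*I*√33/391 ≈ 14.476 + 0.11754*I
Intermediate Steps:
l = 6/(-6 + I*√33) (l = 6/(-6 + √(-24 - 9)) = 6/(-6 + √(-33)) = 6/(-6 + I*√33) ≈ -0.52174 - 0.49953*I)
Y(p, m) = -19 + m + p (Y(p, m) = (m + p) - 19 = -19 + m + p)
O = -1415/391 - 2*I*√33/391 (O = ((-12/23 - 2*I*√33/23) - 61)/(22 - 5) = (-1415/23 - 2*I*√33/23)/17 = (-1415/23 - 2*I*√33/23)*(1/17) = -1415/391 - 2*I*√33/391 ≈ -3.6189 - 0.029384*I)
O*Y(F(5 + 6), 4) = (-1415/391 - 2*I*√33/391)*(-19 + 4 + (5 + 6)) = (-1415/391 - 2*I*√33/391)*(-19 + 4 + 11) = (-1415/391 - 2*I*√33/391)*(-4) = 5660/391 + 8*I*√33/391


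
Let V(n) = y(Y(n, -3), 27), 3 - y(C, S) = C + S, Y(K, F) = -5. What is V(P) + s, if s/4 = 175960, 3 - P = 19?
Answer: 703821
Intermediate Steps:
P = -16 (P = 3 - 1*19 = 3 - 19 = -16)
s = 703840 (s = 4*175960 = 703840)
y(C, S) = 3 - C - S (y(C, S) = 3 - (C + S) = 3 + (-C - S) = 3 - C - S)
V(n) = -19 (V(n) = 3 - 1*(-5) - 1*27 = 3 + 5 - 27 = -19)
V(P) + s = -19 + 703840 = 703821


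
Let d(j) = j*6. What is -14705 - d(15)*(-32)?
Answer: -11825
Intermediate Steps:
d(j) = 6*j
-14705 - d(15)*(-32) = -14705 - 6*15*(-32) = -14705 - 90*(-32) = -14705 - 1*(-2880) = -14705 + 2880 = -11825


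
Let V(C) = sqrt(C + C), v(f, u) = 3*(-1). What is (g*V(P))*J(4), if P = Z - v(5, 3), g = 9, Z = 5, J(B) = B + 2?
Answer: 216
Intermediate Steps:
J(B) = 2 + B
v(f, u) = -3
P = 8 (P = 5 - 1*(-3) = 5 + 3 = 8)
V(C) = sqrt(2)*sqrt(C) (V(C) = sqrt(2*C) = sqrt(2)*sqrt(C))
(g*V(P))*J(4) = (9*(sqrt(2)*sqrt(8)))*(2 + 4) = (9*(sqrt(2)*(2*sqrt(2))))*6 = (9*4)*6 = 36*6 = 216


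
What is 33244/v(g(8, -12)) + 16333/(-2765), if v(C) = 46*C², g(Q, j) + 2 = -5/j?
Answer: 6482602621/22957795 ≈ 282.37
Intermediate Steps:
g(Q, j) = -2 - 5/j
33244/v(g(8, -12)) + 16333/(-2765) = 33244/((46*(-2 - 5/(-12))²)) + 16333/(-2765) = 33244/((46*(-2 - 5*(-1/12))²)) + 16333*(-1/2765) = 33244/((46*(-2 + 5/12)²)) - 16333/2765 = 33244/((46*(-19/12)²)) - 16333/2765 = 33244/((46*(361/144))) - 16333/2765 = 33244/(8303/72) - 16333/2765 = 33244*(72/8303) - 16333/2765 = 2393568/8303 - 16333/2765 = 6482602621/22957795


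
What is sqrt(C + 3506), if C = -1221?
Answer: sqrt(2285) ≈ 47.802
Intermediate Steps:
sqrt(C + 3506) = sqrt(-1221 + 3506) = sqrt(2285)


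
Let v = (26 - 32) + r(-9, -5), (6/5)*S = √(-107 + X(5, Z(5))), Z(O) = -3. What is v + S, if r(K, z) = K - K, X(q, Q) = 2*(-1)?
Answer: -6 + 5*I*√109/6 ≈ -6.0 + 8.7003*I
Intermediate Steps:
X(q, Q) = -2
r(K, z) = 0
S = 5*I*√109/6 (S = 5*√(-107 - 2)/6 = 5*√(-109)/6 = 5*(I*√109)/6 = 5*I*√109/6 ≈ 8.7003*I)
v = -6 (v = (26 - 32) + 0 = -6 + 0 = -6)
v + S = -6 + 5*I*√109/6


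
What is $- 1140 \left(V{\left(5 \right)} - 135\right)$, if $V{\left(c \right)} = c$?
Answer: $148200$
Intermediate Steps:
$- 1140 \left(V{\left(5 \right)} - 135\right) = - 1140 \left(5 - 135\right) = \left(-1140\right) \left(-130\right) = 148200$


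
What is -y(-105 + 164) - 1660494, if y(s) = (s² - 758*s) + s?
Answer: -1619312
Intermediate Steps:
y(s) = s² - 757*s
-y(-105 + 164) - 1660494 = -(-105 + 164)*(-757 + (-105 + 164)) - 1660494 = -59*(-757 + 59) - 1660494 = -59*(-698) - 1660494 = -1*(-41182) - 1660494 = 41182 - 1660494 = -1619312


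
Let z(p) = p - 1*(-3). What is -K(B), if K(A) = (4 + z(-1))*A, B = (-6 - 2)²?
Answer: -384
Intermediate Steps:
z(p) = 3 + p (z(p) = p + 3 = 3 + p)
B = 64 (B = (-8)² = 64)
K(A) = 6*A (K(A) = (4 + (3 - 1))*A = (4 + 2)*A = 6*A)
-K(B) = -6*64 = -1*384 = -384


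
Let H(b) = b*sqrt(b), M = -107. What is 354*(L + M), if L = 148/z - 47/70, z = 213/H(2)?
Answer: -1334049/35 + 34928*sqrt(2)/71 ≈ -37420.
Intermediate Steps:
H(b) = b**(3/2)
z = 213*sqrt(2)/4 (z = 213/(2**(3/2)) = 213/((2*sqrt(2))) = 213*(sqrt(2)/4) = 213*sqrt(2)/4 ≈ 75.307)
L = -47/70 + 296*sqrt(2)/213 (L = 148/((213*sqrt(2)/4)) - 47/70 = 148*(2*sqrt(2)/213) - 47*1/70 = 296*sqrt(2)/213 - 47/70 = -47/70 + 296*sqrt(2)/213 ≈ 1.2939)
354*(L + M) = 354*((-47/70 + 296*sqrt(2)/213) - 107) = 354*(-7537/70 + 296*sqrt(2)/213) = -1334049/35 + 34928*sqrt(2)/71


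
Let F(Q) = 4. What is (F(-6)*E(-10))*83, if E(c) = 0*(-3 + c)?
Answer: 0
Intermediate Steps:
E(c) = 0
(F(-6)*E(-10))*83 = (4*0)*83 = 0*83 = 0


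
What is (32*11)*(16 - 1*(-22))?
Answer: 13376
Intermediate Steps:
(32*11)*(16 - 1*(-22)) = 352*(16 + 22) = 352*38 = 13376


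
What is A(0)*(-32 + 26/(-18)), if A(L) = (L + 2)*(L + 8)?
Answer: -4816/9 ≈ -535.11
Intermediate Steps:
A(L) = (2 + L)*(8 + L)
A(0)*(-32 + 26/(-18)) = (16 + 0² + 10*0)*(-32 + 26/(-18)) = (16 + 0 + 0)*(-32 + 26*(-1/18)) = 16*(-32 - 13/9) = 16*(-301/9) = -4816/9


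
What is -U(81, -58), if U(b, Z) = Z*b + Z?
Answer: 4756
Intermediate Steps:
U(b, Z) = Z + Z*b
-U(81, -58) = -(-58)*(1 + 81) = -(-58)*82 = -1*(-4756) = 4756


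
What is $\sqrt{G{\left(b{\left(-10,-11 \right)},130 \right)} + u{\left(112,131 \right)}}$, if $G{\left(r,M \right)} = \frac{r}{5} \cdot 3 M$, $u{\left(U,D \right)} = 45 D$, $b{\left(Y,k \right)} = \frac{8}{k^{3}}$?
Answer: $\frac{\sqrt{86301831}}{121} \approx 76.776$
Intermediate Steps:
$b{\left(Y,k \right)} = \frac{8}{k^{3}}$
$G{\left(r,M \right)} = \frac{3 M r}{5}$ ($G{\left(r,M \right)} = r \frac{1}{5} \cdot 3 M = \frac{r}{5} \cdot 3 M = \frac{3 r}{5} M = \frac{3 M r}{5}$)
$\sqrt{G{\left(b{\left(-10,-11 \right)},130 \right)} + u{\left(112,131 \right)}} = \sqrt{\frac{3}{5} \cdot 130 \frac{8}{-1331} + 45 \cdot 131} = \sqrt{\frac{3}{5} \cdot 130 \cdot 8 \left(- \frac{1}{1331}\right) + 5895} = \sqrt{\frac{3}{5} \cdot 130 \left(- \frac{8}{1331}\right) + 5895} = \sqrt{- \frac{624}{1331} + 5895} = \sqrt{\frac{7845621}{1331}} = \frac{\sqrt{86301831}}{121}$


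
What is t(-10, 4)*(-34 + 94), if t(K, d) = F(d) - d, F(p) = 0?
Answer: -240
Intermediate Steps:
t(K, d) = -d (t(K, d) = 0 - d = -d)
t(-10, 4)*(-34 + 94) = (-1*4)*(-34 + 94) = -4*60 = -240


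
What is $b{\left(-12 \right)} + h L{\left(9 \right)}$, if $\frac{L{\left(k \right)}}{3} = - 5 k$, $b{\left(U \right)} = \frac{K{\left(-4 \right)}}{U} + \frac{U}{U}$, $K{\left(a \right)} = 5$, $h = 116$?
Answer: $- \frac{187913}{12} \approx -15659.0$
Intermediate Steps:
$b{\left(U \right)} = 1 + \frac{5}{U}$ ($b{\left(U \right)} = \frac{5}{U} + \frac{U}{U} = \frac{5}{U} + 1 = 1 + \frac{5}{U}$)
$L{\left(k \right)} = - 15 k$ ($L{\left(k \right)} = 3 \left(- 5 k\right) = - 15 k$)
$b{\left(-12 \right)} + h L{\left(9 \right)} = \frac{5 - 12}{-12} + 116 \left(\left(-15\right) 9\right) = \left(- \frac{1}{12}\right) \left(-7\right) + 116 \left(-135\right) = \frac{7}{12} - 15660 = - \frac{187913}{12}$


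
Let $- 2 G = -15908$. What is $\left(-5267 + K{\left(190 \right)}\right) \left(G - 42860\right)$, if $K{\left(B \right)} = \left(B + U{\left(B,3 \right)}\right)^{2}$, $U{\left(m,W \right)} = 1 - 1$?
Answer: $-1076256698$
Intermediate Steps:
$G = 7954$ ($G = \left(- \frac{1}{2}\right) \left(-15908\right) = 7954$)
$U{\left(m,W \right)} = 0$ ($U{\left(m,W \right)} = 1 - 1 = 0$)
$K{\left(B \right)} = B^{2}$ ($K{\left(B \right)} = \left(B + 0\right)^{2} = B^{2}$)
$\left(-5267 + K{\left(190 \right)}\right) \left(G - 42860\right) = \left(-5267 + 190^{2}\right) \left(7954 - 42860\right) = \left(-5267 + 36100\right) \left(-34906\right) = 30833 \left(-34906\right) = -1076256698$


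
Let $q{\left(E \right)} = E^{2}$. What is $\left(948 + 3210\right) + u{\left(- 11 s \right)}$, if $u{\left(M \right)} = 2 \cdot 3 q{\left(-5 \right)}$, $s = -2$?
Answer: $4308$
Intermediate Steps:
$u{\left(M \right)} = 150$ ($u{\left(M \right)} = 2 \cdot 3 \left(-5\right)^{2} = 6 \cdot 25 = 150$)
$\left(948 + 3210\right) + u{\left(- 11 s \right)} = \left(948 + 3210\right) + 150 = 4158 + 150 = 4308$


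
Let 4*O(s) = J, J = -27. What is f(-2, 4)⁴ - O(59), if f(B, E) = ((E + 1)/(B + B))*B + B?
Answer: 109/16 ≈ 6.8125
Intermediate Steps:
O(s) = -27/4 (O(s) = (¼)*(-27) = -27/4)
f(B, E) = ½ + B + E/2 (f(B, E) = ((1 + E)/((2*B)))*B + B = ((1 + E)*(1/(2*B)))*B + B = ((1 + E)/(2*B))*B + B = (½ + E/2) + B = ½ + B + E/2)
f(-2, 4)⁴ - O(59) = (½ - 2 + (½)*4)⁴ - 1*(-27/4) = (½ - 2 + 2)⁴ + 27/4 = (½)⁴ + 27/4 = 1/16 + 27/4 = 109/16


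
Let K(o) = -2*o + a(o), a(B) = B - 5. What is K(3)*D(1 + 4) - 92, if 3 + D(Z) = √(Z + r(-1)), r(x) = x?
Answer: -84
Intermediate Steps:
a(B) = -5 + B
K(o) = -5 - o (K(o) = -2*o + (-5 + o) = -5 - o)
D(Z) = -3 + √(-1 + Z) (D(Z) = -3 + √(Z - 1) = -3 + √(-1 + Z))
K(3)*D(1 + 4) - 92 = (-5 - 1*3)*(-3 + √(-1 + (1 + 4))) - 92 = (-5 - 3)*(-3 + √(-1 + 5)) - 92 = -8*(-3 + √4) - 92 = -8*(-3 + 2) - 92 = -8*(-1) - 92 = 8 - 92 = -84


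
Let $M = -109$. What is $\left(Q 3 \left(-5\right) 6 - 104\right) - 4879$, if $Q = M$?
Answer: $4827$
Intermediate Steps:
$Q = -109$
$\left(Q 3 \left(-5\right) 6 - 104\right) - 4879 = \left(- 109 \cdot 3 \left(-5\right) 6 - 104\right) - 4879 = \left(- 109 \left(\left(-15\right) 6\right) - 104\right) - 4879 = \left(\left(-109\right) \left(-90\right) - 104\right) - 4879 = \left(9810 - 104\right) - 4879 = 9706 - 4879 = 4827$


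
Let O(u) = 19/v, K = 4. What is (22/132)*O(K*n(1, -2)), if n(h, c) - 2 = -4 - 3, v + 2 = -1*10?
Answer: -19/72 ≈ -0.26389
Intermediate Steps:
v = -12 (v = -2 - 1*10 = -2 - 10 = -12)
n(h, c) = -5 (n(h, c) = 2 + (-4 - 3) = 2 - 7 = -5)
O(u) = -19/12 (O(u) = 19/(-12) = 19*(-1/12) = -19/12)
(22/132)*O(K*n(1, -2)) = (22/132)*(-19/12) = (22*(1/132))*(-19/12) = (1/6)*(-19/12) = -19/72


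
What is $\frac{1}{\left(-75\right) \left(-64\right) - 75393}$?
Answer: $- \frac{1}{70593} \approx -1.4166 \cdot 10^{-5}$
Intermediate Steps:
$\frac{1}{\left(-75\right) \left(-64\right) - 75393} = \frac{1}{4800 - 75393} = \frac{1}{-70593} = - \frac{1}{70593}$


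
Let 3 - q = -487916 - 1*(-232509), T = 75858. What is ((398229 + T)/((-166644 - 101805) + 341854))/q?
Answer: 474087/18748371050 ≈ 2.5287e-5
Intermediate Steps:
q = 255410 (q = 3 - (-487916 - 1*(-232509)) = 3 - (-487916 + 232509) = 3 - 1*(-255407) = 3 + 255407 = 255410)
((398229 + T)/((-166644 - 101805) + 341854))/q = ((398229 + 75858)/((-166644 - 101805) + 341854))/255410 = (474087/(-268449 + 341854))*(1/255410) = (474087/73405)*(1/255410) = 474087/18748371050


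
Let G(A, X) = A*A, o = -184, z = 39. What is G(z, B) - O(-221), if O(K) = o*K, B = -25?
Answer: -39143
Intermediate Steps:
G(A, X) = A²
O(K) = -184*K
G(z, B) - O(-221) = 39² - (-184)*(-221) = 1521 - 1*40664 = 1521 - 40664 = -39143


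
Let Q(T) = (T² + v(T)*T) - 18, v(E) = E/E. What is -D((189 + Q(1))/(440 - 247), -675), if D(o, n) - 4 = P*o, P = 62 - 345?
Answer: 48187/193 ≈ 249.67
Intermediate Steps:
v(E) = 1
P = -283
Q(T) = -18 + T + T² (Q(T) = (T² + 1*T) - 18 = (T² + T) - 18 = (T + T²) - 18 = -18 + T + T²)
D(o, n) = 4 - 283*o
-D((189 + Q(1))/(440 - 247), -675) = -(4 - 283*(189 + (-18 + 1 + 1²))/(440 - 247)) = -(4 - 283*(189 + (-18 + 1 + 1))/193) = -(4 - 283*(189 - 16)/193) = -(4 - 48959/193) = -1*(-48187/193) = 48187/193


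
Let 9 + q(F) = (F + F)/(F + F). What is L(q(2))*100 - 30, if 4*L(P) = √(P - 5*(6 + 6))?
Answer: -30 + 50*I*√17 ≈ -30.0 + 206.16*I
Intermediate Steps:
q(F) = -8 (q(F) = -9 + (F + F)/(F + F) = -9 + (2*F)/((2*F)) = -9 + (2*F)*(1/(2*F)) = -9 + 1 = -8)
L(P) = √(-60 + P)/4 (L(P) = √(P - 5*(6 + 6))/4 = √(P - 5*12)/4 = √(P - 60)/4 = √(-60 + P)/4)
L(q(2))*100 - 30 = (√(-60 - 8)/4)*100 - 30 = (√(-68)/4)*100 - 30 = ((2*I*√17)/4)*100 - 30 = (I*√17/2)*100 - 30 = 50*I*√17 - 30 = -30 + 50*I*√17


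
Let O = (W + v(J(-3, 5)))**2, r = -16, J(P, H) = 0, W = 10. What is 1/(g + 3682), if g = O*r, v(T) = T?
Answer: 1/2082 ≈ 0.00048031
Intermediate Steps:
O = 100 (O = (10 + 0)**2 = 10**2 = 100)
g = -1600 (g = 100*(-16) = -1600)
1/(g + 3682) = 1/(-1600 + 3682) = 1/2082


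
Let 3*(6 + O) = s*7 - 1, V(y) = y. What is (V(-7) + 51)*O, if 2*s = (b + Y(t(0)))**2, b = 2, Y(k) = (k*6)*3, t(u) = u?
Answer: -220/3 ≈ -73.333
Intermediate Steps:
Y(k) = 18*k (Y(k) = (6*k)*3 = 18*k)
s = 2 (s = (2 + 18*0)**2/2 = (2 + 0)**2/2 = (1/2)*2**2 = (1/2)*4 = 2)
O = -5/3 (O = -6 + (2*7 - 1)/3 = -6 + (14 - 1)/3 = -6 + (1/3)*13 = -6 + 13/3 = -5/3 ≈ -1.6667)
(V(-7) + 51)*O = (-7 + 51)*(-5/3) = 44*(-5/3) = -220/3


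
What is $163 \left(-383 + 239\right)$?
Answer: $-23472$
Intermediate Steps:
$163 \left(-383 + 239\right) = 163 \left(-144\right) = -23472$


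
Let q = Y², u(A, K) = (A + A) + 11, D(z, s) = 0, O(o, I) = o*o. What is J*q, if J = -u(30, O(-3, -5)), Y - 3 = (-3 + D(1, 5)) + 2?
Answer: -284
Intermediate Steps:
O(o, I) = o²
Y = 2 (Y = 3 + ((-3 + 0) + 2) = 3 + (-3 + 2) = 3 - 1 = 2)
u(A, K) = 11 + 2*A (u(A, K) = 2*A + 11 = 11 + 2*A)
q = 4 (q = 2² = 4)
J = -71 (J = -(11 + 2*30) = -(11 + 60) = -1*71 = -71)
J*q = -71*4 = -284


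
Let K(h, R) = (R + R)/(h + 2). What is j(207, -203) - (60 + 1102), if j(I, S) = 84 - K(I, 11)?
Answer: -20484/19 ≈ -1078.1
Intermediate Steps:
K(h, R) = 2*R/(2 + h) (K(h, R) = (2*R)/(2 + h) = 2*R/(2 + h))
j(I, S) = 84 - 22/(2 + I) (j(I, S) = 84 - 2*11/(2 + I) = 84 - 22/(2 + I))
j(207, -203) - (60 + 1102) = 2*(73 + 42*207)/(2 + 207) - (60 + 1102) = 2*(73 + 8694)/209 - 1*1162 = 2*(1/209)*8767 - 1162 = 1594/19 - 1162 = -20484/19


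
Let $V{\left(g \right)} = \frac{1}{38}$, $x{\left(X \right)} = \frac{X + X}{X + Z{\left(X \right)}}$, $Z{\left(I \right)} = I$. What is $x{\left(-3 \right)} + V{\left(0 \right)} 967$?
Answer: $\frac{1005}{38} \approx 26.447$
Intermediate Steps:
$x{\left(X \right)} = 1$ ($x{\left(X \right)} = \frac{X + X}{X + X} = \frac{2 X}{2 X} = 2 X \frac{1}{2 X} = 1$)
$V{\left(g \right)} = \frac{1}{38}$
$x{\left(-3 \right)} + V{\left(0 \right)} 967 = 1 + \frac{1}{38} \cdot 967 = 1 + \frac{967}{38} = \frac{1005}{38}$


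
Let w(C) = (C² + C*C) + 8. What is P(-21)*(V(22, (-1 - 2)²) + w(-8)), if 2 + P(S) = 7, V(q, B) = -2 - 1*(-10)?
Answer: 720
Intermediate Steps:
V(q, B) = 8 (V(q, B) = -2 + 10 = 8)
w(C) = 8 + 2*C² (w(C) = (C² + C²) + 8 = 2*C² + 8 = 8 + 2*C²)
P(S) = 5 (P(S) = -2 + 7 = 5)
P(-21)*(V(22, (-1 - 2)²) + w(-8)) = 5*(8 + (8 + 2*(-8)²)) = 5*(8 + (8 + 2*64)) = 5*(8 + (8 + 128)) = 5*(8 + 136) = 5*144 = 720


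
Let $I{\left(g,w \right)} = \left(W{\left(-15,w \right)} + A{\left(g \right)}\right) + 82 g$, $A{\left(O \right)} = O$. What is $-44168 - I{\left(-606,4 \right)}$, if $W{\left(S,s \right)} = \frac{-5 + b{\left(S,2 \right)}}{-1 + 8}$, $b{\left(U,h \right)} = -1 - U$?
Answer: $\frac{42901}{7} \approx 6128.7$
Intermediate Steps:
$W{\left(S,s \right)} = - \frac{6}{7} - \frac{S}{7}$ ($W{\left(S,s \right)} = \frac{-5 - \left(1 + S\right)}{-1 + 8} = \frac{-6 - S}{7} = \left(-6 - S\right) \frac{1}{7} = - \frac{6}{7} - \frac{S}{7}$)
$I{\left(g,w \right)} = \frac{9}{7} + 83 g$ ($I{\left(g,w \right)} = \left(\left(- \frac{6}{7} - - \frac{15}{7}\right) + g\right) + 82 g = \left(\left(- \frac{6}{7} + \frac{15}{7}\right) + g\right) + 82 g = \left(\frac{9}{7} + g\right) + 82 g = \frac{9}{7} + 83 g$)
$-44168 - I{\left(-606,4 \right)} = -44168 - \left(\frac{9}{7} + 83 \left(-606\right)\right) = -44168 - \left(\frac{9}{7} - 50298\right) = -44168 - - \frac{352077}{7} = -44168 + \frac{352077}{7} = \frac{42901}{7}$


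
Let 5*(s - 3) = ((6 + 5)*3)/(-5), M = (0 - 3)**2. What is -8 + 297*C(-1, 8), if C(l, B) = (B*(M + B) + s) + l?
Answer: 1014649/25 ≈ 40586.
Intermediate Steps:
M = 9 (M = (-3)**2 = 9)
s = 42/25 (s = 3 + (((6 + 5)*3)/(-5))/5 = 3 + ((11*3)*(-1/5))/5 = 3 + (33*(-1/5))/5 = 3 + (1/5)*(-33/5) = 3 - 33/25 = 42/25 ≈ 1.6800)
C(l, B) = 42/25 + l + B*(9 + B) (C(l, B) = (B*(9 + B) + 42/25) + l = (42/25 + B*(9 + B)) + l = 42/25 + l + B*(9 + B))
-8 + 297*C(-1, 8) = -8 + 297*(42/25 - 1 + 8**2 + 9*8) = -8 + 297*(42/25 - 1 + 64 + 72) = -8 + 297*(3417/25) = -8 + 1014849/25 = 1014649/25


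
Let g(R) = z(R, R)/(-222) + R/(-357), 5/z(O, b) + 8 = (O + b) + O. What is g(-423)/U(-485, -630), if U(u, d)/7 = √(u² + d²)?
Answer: 39973249*√25285/29855327215350 ≈ 0.00021290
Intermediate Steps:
z(O, b) = 5/(-8 + b + 2*O) (z(O, b) = 5/(-8 + ((O + b) + O)) = 5/(-8 + (b + 2*O)) = 5/(-8 + b + 2*O))
U(u, d) = 7*√(d² + u²) (U(u, d) = 7*√(u² + d²) = 7*√(d² + u²))
g(R) = -5/(222*(-8 + 3*R)) - R/357 (g(R) = (5/(-8 + R + 2*R))/(-222) + R/(-357) = (5/(-8 + 3*R))*(-1/222) + R*(-1/357) = -5/(222*(-8 + 3*R)) - R/357)
g(-423)/U(-485, -630) = ((-595 - 222*(-423)² + 592*(-423))/(26418*(-8 + 3*(-423))))/((7*√((-630)² + (-485)²))) = ((-595 - 222*178929 - 250416)/(26418*(-8 - 1269)))/((7*√(396900 + 235225))) = ((1/26418)*(-595 - 39722238 - 250416)/(-1277))/((7*√632125)) = ((1/26418)*(-1/1277)*(-39973249))/((7*(5*√25285))) = 39973249/(33735786*((35*√25285))) = 39973249*(√25285/884975)/33735786 = 39973249*√25285/29855327215350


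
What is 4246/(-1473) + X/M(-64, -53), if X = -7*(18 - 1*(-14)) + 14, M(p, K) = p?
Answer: 18793/47136 ≈ 0.39870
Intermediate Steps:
X = -210 (X = -7*(18 + 14) + 14 = -7*32 + 14 = -224 + 14 = -210)
4246/(-1473) + X/M(-64, -53) = 4246/(-1473) - 210/(-64) = 4246*(-1/1473) - 210*(-1/64) = -4246/1473 + 105/32 = 18793/47136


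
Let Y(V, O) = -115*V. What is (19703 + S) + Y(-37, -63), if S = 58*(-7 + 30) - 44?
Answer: 25248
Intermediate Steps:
S = 1290 (S = 58*23 - 44 = 1334 - 44 = 1290)
(19703 + S) + Y(-37, -63) = (19703 + 1290) - 115*(-37) = 20993 + 4255 = 25248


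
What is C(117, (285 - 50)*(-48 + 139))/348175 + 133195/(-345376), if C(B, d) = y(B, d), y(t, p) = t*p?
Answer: 163554224959/24050257760 ≈ 6.8005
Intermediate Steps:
y(t, p) = p*t
C(B, d) = B*d (C(B, d) = d*B = B*d)
C(117, (285 - 50)*(-48 + 139))/348175 + 133195/(-345376) = (117*((285 - 50)*(-48 + 139)))/348175 + 133195/(-345376) = (117*(235*91))*(1/348175) + 133195*(-1/345376) = (117*21385)*(1/348175) - 133195/345376 = 2502045*(1/348175) - 133195/345376 = 500409/69635 - 133195/345376 = 163554224959/24050257760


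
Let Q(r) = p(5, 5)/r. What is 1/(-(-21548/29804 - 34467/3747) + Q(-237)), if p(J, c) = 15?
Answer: 735197621/7247767763 ≈ 0.10144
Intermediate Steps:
Q(r) = 15/r
1/(-(-21548/29804 - 34467/3747) + Q(-237)) = 1/(-(-21548/29804 - 34467/3747) + 15/(-237)) = 1/(-(-21548*1/29804 - 34467*1/3747) + 15*(-1/237)) = 1/(-(-5387/7451 - 11489/1249) - 5/79) = 1/(-1*(-92332902/9306299) - 5/79) = 1/(92332902/9306299 - 5/79) = 1/(7247767763/735197621) = 735197621/7247767763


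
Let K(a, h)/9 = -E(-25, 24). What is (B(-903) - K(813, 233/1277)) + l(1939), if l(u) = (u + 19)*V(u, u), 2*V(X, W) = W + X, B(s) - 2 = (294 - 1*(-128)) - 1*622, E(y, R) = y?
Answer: 3796139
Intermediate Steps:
B(s) = -198 (B(s) = 2 + ((294 - 1*(-128)) - 1*622) = 2 + ((294 + 128) - 622) = 2 + (422 - 622) = 2 - 200 = -198)
V(X, W) = W/2 + X/2 (V(X, W) = (W + X)/2 = W/2 + X/2)
K(a, h) = 225 (K(a, h) = 9*(-1*(-25)) = 9*25 = 225)
l(u) = u*(19 + u) (l(u) = (u + 19)*(u/2 + u/2) = (19 + u)*u = u*(19 + u))
(B(-903) - K(813, 233/1277)) + l(1939) = (-198 - 1*225) + 1939*(19 + 1939) = (-198 - 225) + 1939*1958 = -423 + 3796562 = 3796139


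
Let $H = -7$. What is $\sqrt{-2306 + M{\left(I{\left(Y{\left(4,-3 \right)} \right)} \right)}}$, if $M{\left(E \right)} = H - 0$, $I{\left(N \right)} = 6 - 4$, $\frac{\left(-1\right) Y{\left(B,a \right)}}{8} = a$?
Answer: $3 i \sqrt{257} \approx 48.094 i$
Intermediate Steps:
$Y{\left(B,a \right)} = - 8 a$
$I{\left(N \right)} = 2$ ($I{\left(N \right)} = 6 - 4 = 2$)
$M{\left(E \right)} = -7$ ($M{\left(E \right)} = -7 - 0 = -7 + 0 = -7$)
$\sqrt{-2306 + M{\left(I{\left(Y{\left(4,-3 \right)} \right)} \right)}} = \sqrt{-2306 - 7} = \sqrt{-2313} = 3 i \sqrt{257}$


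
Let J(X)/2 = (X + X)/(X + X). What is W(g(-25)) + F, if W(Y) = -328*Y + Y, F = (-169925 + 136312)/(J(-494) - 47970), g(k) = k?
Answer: 392172013/47968 ≈ 8175.7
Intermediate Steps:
J(X) = 2 (J(X) = 2*((X + X)/(X + X)) = 2*((2*X)/((2*X))) = 2*((2*X)*(1/(2*X))) = 2*1 = 2)
F = 33613/47968 (F = (-169925 + 136312)/(2 - 47970) = -33613/(-47968) = -33613*(-1/47968) = 33613/47968 ≈ 0.70074)
W(Y) = -327*Y
W(g(-25)) + F = -327*(-25) + 33613/47968 = 8175 + 33613/47968 = 392172013/47968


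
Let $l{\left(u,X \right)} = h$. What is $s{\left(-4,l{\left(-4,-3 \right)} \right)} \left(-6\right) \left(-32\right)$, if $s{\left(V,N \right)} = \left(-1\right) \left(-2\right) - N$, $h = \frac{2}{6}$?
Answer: $320$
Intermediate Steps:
$h = \frac{1}{3}$ ($h = 2 \cdot \frac{1}{6} = \frac{1}{3} \approx 0.33333$)
$l{\left(u,X \right)} = \frac{1}{3}$
$s{\left(V,N \right)} = 2 - N$
$s{\left(-4,l{\left(-4,-3 \right)} \right)} \left(-6\right) \left(-32\right) = \left(2 - \frac{1}{3}\right) \left(-6\right) \left(-32\right) = \frac{5}{3} \left(-6\right) \left(-32\right) = \left(-10\right) \left(-32\right) = 320$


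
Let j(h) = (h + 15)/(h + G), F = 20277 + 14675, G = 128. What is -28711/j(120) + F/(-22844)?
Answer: -40665372838/770985 ≈ -52745.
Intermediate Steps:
F = 34952
j(h) = (15 + h)/(128 + h) (j(h) = (h + 15)/(h + 128) = (15 + h)/(128 + h))
-28711/j(120) + F/(-22844) = -28711*(128 + 120)/(15 + 120) + 34952/(-22844) = -28711/(135/248) + 34952*(-1/22844) = -28711/((1/248)*135) - 8738/5711 = -28711/135/248 - 8738/5711 = -28711*248/135 - 8738/5711 = -7120328/135 - 8738/5711 = -40665372838/770985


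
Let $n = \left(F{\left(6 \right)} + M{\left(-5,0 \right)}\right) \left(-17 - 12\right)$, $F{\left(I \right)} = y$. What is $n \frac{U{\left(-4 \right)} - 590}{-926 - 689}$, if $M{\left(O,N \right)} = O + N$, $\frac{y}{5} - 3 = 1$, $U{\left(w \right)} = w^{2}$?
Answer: $- \frac{49938}{323} \approx -154.61$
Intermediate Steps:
$y = 20$ ($y = 15 + 5 \cdot 1 = 15 + 5 = 20$)
$F{\left(I \right)} = 20$
$M{\left(O,N \right)} = N + O$
$n = -435$ ($n = \left(20 + \left(0 - 5\right)\right) \left(-17 - 12\right) = \left(20 - 5\right) \left(-29\right) = 15 \left(-29\right) = -435$)
$n \frac{U{\left(-4 \right)} - 590}{-926 - 689} = - 435 \frac{\left(-4\right)^{2} - 590}{-926 - 689} = - 435 \frac{16 - 590}{-1615} = - 435 \left(\left(-574\right) \left(- \frac{1}{1615}\right)\right) = \left(-435\right) \frac{574}{1615} = - \frac{49938}{323}$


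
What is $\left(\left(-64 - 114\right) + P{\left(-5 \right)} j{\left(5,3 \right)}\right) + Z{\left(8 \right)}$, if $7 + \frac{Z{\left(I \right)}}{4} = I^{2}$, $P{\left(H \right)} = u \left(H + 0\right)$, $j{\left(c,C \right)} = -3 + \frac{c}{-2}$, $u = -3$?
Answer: $- \frac{65}{2} \approx -32.5$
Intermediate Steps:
$j{\left(c,C \right)} = -3 - \frac{c}{2}$ ($j{\left(c,C \right)} = -3 + c \left(- \frac{1}{2}\right) = -3 - \frac{c}{2}$)
$P{\left(H \right)} = - 3 H$ ($P{\left(H \right)} = - 3 \left(H + 0\right) = - 3 H$)
$Z{\left(I \right)} = -28 + 4 I^{2}$
$\left(\left(-64 - 114\right) + P{\left(-5 \right)} j{\left(5,3 \right)}\right) + Z{\left(8 \right)} = \left(\left(-64 - 114\right) + \left(-3\right) \left(-5\right) \left(-3 - \frac{5}{2}\right)\right) - \left(28 - 4 \cdot 8^{2}\right) = \left(\left(-64 - 114\right) + 15 \left(-3 - \frac{5}{2}\right)\right) + \left(-28 + 4 \cdot 64\right) = \left(-178 + 15 \left(- \frac{11}{2}\right)\right) + \left(-28 + 256\right) = \left(-178 - \frac{165}{2}\right) + 228 = - \frac{521}{2} + 228 = - \frac{65}{2}$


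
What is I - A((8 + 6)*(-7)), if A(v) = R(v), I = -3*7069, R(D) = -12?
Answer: -21195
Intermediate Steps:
I = -21207
A(v) = -12
I - A((8 + 6)*(-7)) = -21207 - 1*(-12) = -21207 + 12 = -21195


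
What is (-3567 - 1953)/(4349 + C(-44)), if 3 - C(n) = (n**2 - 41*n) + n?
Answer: -345/41 ≈ -8.4146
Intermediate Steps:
C(n) = 3 - n**2 + 40*n (C(n) = 3 - ((n**2 - 41*n) + n) = 3 - (n**2 - 40*n) = 3 + (-n**2 + 40*n) = 3 - n**2 + 40*n)
(-3567 - 1953)/(4349 + C(-44)) = (-3567 - 1953)/(4349 + (3 - 1*(-44)**2 + 40*(-44))) = -5520/(4349 + (3 - 1*1936 - 1760)) = -5520/(4349 + (3 - 1936 - 1760)) = -5520/(4349 - 3693) = -5520/656 = -5520*1/656 = -345/41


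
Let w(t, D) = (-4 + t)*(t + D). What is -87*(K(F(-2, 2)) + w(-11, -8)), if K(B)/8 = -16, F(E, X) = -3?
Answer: -13659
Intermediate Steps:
w(t, D) = (-4 + t)*(D + t)
K(B) = -128 (K(B) = 8*(-16) = -128)
-87*(K(F(-2, 2)) + w(-11, -8)) = -87*(-128 + ((-11)² - 4*(-8) - 4*(-11) - 8*(-11))) = -87*(-128 + (121 + 32 + 44 + 88)) = -87*(-128 + 285) = -87*157 = -13659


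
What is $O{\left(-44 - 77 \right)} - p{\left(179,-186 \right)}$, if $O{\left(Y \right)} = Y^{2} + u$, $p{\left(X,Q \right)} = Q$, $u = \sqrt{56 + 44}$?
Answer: $14837$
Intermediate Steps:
$u = 10$ ($u = \sqrt{100} = 10$)
$O{\left(Y \right)} = 10 + Y^{2}$ ($O{\left(Y \right)} = Y^{2} + 10 = 10 + Y^{2}$)
$O{\left(-44 - 77 \right)} - p{\left(179,-186 \right)} = \left(10 + \left(-44 - 77\right)^{2}\right) - -186 = \left(10 + \left(-121\right)^{2}\right) + 186 = \left(10 + 14641\right) + 186 = 14651 + 186 = 14837$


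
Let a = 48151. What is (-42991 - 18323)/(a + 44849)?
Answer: -10219/15500 ≈ -0.65929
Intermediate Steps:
(-42991 - 18323)/(a + 44849) = (-42991 - 18323)/(48151 + 44849) = -61314/93000 = -61314*1/93000 = -10219/15500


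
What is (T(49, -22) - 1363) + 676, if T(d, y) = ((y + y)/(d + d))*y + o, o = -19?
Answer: -34110/49 ≈ -696.12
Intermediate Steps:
T(d, y) = -19 + y²/d (T(d, y) = ((y + y)/(d + d))*y - 19 = ((2*y)/((2*d)))*y - 19 = ((2*y)*(1/(2*d)))*y - 19 = (y/d)*y - 19 = y²/d - 19 = -19 + y²/d)
(T(49, -22) - 1363) + 676 = ((-19 + (-22)²/49) - 1363) + 676 = ((-19 + (1/49)*484) - 1363) + 676 = ((-19 + 484/49) - 1363) + 676 = (-447/49 - 1363) + 676 = -67234/49 + 676 = -34110/49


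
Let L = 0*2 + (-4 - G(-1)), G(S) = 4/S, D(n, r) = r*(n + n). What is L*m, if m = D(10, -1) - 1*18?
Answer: 0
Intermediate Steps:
D(n, r) = 2*n*r (D(n, r) = r*(2*n) = 2*n*r)
m = -38 (m = 2*10*(-1) - 1*18 = -20 - 18 = -38)
L = 0 (L = 0*2 + (-4 - 4/(-1)) = 0 + (-4 - 4*(-1)) = 0 + (-4 - 1*(-4)) = 0 + (-4 + 4) = 0 + 0 = 0)
L*m = 0*(-38) = 0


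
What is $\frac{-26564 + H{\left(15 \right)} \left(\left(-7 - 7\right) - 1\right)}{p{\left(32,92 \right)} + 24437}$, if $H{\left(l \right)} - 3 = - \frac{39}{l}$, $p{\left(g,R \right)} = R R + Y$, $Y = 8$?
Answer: $- \frac{26570}{32909} \approx -0.80738$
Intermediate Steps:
$p{\left(g,R \right)} = 8 + R^{2}$ ($p{\left(g,R \right)} = R R + 8 = R^{2} + 8 = 8 + R^{2}$)
$H{\left(l \right)} = 3 - \frac{39}{l}$
$\frac{-26564 + H{\left(15 \right)} \left(\left(-7 - 7\right) - 1\right)}{p{\left(32,92 \right)} + 24437} = \frac{-26564 + \left(3 - \frac{39}{15}\right) \left(\left(-7 - 7\right) - 1\right)}{\left(8 + 92^{2}\right) + 24437} = \frac{-26564 + \left(3 - \frac{13}{5}\right) \left(-14 - 1\right)}{\left(8 + 8464\right) + 24437} = \frac{-26564 + \left(3 - \frac{13}{5}\right) \left(-15\right)}{8472 + 24437} = \frac{-26564 + \frac{2}{5} \left(-15\right)}{32909} = \left(-26564 - 6\right) \frac{1}{32909} = \left(-26570\right) \frac{1}{32909} = - \frac{26570}{32909}$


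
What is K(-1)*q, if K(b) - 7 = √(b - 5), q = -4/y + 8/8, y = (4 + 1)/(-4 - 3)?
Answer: 231/5 + 33*I*√6/5 ≈ 46.2 + 16.167*I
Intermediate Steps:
y = -5/7 (y = 5/(-7) = 5*(-⅐) = -5/7 ≈ -0.71429)
q = 33/5 (q = -4/(-5/7) + 8/8 = -4*(-7/5) + 8*(⅛) = 28/5 + 1 = 33/5 ≈ 6.6000)
K(b) = 7 + √(-5 + b) (K(b) = 7 + √(b - 5) = 7 + √(-5 + b))
K(-1)*q = (7 + √(-5 - 1))*(33/5) = (7 + √(-6))*(33/5) = (7 + I*√6)*(33/5) = 231/5 + 33*I*√6/5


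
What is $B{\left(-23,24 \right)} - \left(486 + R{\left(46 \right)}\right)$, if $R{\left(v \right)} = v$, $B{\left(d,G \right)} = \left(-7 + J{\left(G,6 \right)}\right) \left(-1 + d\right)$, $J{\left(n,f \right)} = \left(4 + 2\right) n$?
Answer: $-3820$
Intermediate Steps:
$J{\left(n,f \right)} = 6 n$
$B{\left(d,G \right)} = \left(-1 + d\right) \left(-7 + 6 G\right)$ ($B{\left(d,G \right)} = \left(-7 + 6 G\right) \left(-1 + d\right) = \left(-1 + d\right) \left(-7 + 6 G\right)$)
$B{\left(-23,24 \right)} - \left(486 + R{\left(46 \right)}\right) = \left(7 - -161 - 144 + 6 \cdot 24 \left(-23\right)\right) - 532 = \left(7 + 161 - 144 - 3312\right) - 532 = -3288 - 532 = -3820$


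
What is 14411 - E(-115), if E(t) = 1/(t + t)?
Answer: 3314531/230 ≈ 14411.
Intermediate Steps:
E(t) = 1/(2*t)
14411 - E(-115) = 14411 - 1/(2*(-115)) = 14411 - (-1)/(2*115) = 14411 - 1*(-1/230) = 14411 + 1/230 = 3314531/230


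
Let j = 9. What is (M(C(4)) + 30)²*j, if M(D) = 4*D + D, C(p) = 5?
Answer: 27225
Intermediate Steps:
M(D) = 5*D
(M(C(4)) + 30)²*j = (5*5 + 30)²*9 = (25 + 30)²*9 = 55²*9 = 3025*9 = 27225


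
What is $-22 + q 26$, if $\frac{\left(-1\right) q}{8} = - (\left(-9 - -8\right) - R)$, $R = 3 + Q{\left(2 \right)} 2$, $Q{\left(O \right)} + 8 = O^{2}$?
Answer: $810$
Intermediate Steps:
$Q{\left(O \right)} = -8 + O^{2}$
$R = -5$ ($R = 3 + \left(-8 + 2^{2}\right) 2 = 3 + \left(-8 + 4\right) 2 = 3 - 8 = -5$)
$q = 32$ ($q = - 8 \left(- (\left(-9 - -8\right) - -5)\right) = - 8 \left(- (\left(-9 + 8\right) + 5)\right) = - 8 \left(- (-1 + 5)\right) = - 8 \left(\left(-1\right) 4\right) = \left(-8\right) \left(-4\right) = 32$)
$-22 + q 26 = -22 + 32 \cdot 26 = -22 + 832 = 810$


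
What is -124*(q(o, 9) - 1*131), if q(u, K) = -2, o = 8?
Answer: 16492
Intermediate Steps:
-124*(q(o, 9) - 1*131) = -124*(-2 - 1*131) = -124*(-2 - 131) = -124*(-133) = 16492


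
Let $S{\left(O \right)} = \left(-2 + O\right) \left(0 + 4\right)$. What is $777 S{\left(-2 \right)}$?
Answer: $-12432$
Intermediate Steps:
$S{\left(O \right)} = -8 + 4 O$ ($S{\left(O \right)} = \left(-2 + O\right) 4 = -8 + 4 O$)
$777 S{\left(-2 \right)} = 777 \left(-8 + 4 \left(-2\right)\right) = 777 \left(-8 - 8\right) = 777 \left(-16\right) = -12432$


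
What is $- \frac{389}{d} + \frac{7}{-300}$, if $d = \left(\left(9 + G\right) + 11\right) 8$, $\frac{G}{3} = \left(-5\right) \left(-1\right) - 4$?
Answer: $- \frac{29497}{13800} \approx -2.1375$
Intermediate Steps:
$G = 3$ ($G = 3 \left(\left(-5\right) \left(-1\right) - 4\right) = 3 \left(5 - 4\right) = 3 \cdot 1 = 3$)
$d = 184$ ($d = \left(\left(9 + 3\right) + 11\right) 8 = \left(12 + 11\right) 8 = 23 \cdot 8 = 184$)
$- \frac{389}{d} + \frac{7}{-300} = - \frac{389}{184} + \frac{7}{-300} = \left(-389\right) \frac{1}{184} + 7 \left(- \frac{1}{300}\right) = - \frac{389}{184} - \frac{7}{300} = - \frac{29497}{13800}$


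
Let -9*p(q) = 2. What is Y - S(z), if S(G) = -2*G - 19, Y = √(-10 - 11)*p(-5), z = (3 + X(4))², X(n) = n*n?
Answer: 741 - 2*I*√21/9 ≈ 741.0 - 1.0184*I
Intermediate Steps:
X(n) = n²
z = 361 (z = (3 + 4²)² = (3 + 16)² = 19² = 361)
p(q) = -2/9 (p(q) = -⅑*2 = -2/9)
Y = -2*I*√21/9 (Y = √(-10 - 11)*(-2/9) = √(-21)*(-2/9) = (I*√21)*(-2/9) = -2*I*√21/9 ≈ -1.0184*I)
S(G) = -19 - 2*G
Y - S(z) = -2*I*√21/9 - (-19 - 2*361) = -2*I*√21/9 - (-19 - 722) = -2*I*√21/9 - 1*(-741) = -2*I*√21/9 + 741 = 741 - 2*I*√21/9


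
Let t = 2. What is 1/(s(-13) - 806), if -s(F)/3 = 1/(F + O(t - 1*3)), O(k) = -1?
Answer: -14/11281 ≈ -0.0012410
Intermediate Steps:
s(F) = -3/(-1 + F) (s(F) = -3/(F - 1) = -3/(-1 + F))
1/(s(-13) - 806) = 1/(-3/(-1 - 13) - 806) = 1/(-3/(-14) - 806) = 1/(-3*(-1/14) - 806) = 1/(3/14 - 806) = 1/(-11281/14) = -14/11281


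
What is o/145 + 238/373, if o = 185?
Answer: 20703/10817 ≈ 1.9139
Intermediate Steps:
o/145 + 238/373 = 185/145 + 238/373 = 185*(1/145) + 238*(1/373) = 37/29 + 238/373 = 20703/10817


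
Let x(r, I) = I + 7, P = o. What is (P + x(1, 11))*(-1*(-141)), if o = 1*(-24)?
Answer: -846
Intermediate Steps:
o = -24
P = -24
x(r, I) = 7 + I
(P + x(1, 11))*(-1*(-141)) = (-24 + (7 + 11))*(-1*(-141)) = (-24 + 18)*141 = -6*141 = -846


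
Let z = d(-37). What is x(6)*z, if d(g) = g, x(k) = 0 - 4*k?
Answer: 888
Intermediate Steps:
x(k) = -4*k
z = -37
x(6)*z = -4*6*(-37) = -24*(-37) = 888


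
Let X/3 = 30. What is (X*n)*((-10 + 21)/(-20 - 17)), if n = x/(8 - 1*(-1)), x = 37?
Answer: -110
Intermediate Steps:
X = 90 (X = 3*30 = 90)
n = 37/9 (n = 37/(8 - 1*(-1)) = 37/(8 + 1) = 37/9 ≈ 4.1111)
(X*n)*((-10 + 21)/(-20 - 17)) = (90*(37/9))*((-10 + 21)/(-20 - 17)) = 370*(11/(-37)) = 370*(11*(-1/37)) = 370*(-11/37) = -110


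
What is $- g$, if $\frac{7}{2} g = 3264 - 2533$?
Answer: $- \frac{1462}{7} \approx -208.86$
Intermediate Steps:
$g = \frac{1462}{7}$ ($g = \frac{2 \left(3264 - 2533\right)}{7} = \frac{2}{7} \cdot 731 = \frac{1462}{7} \approx 208.86$)
$- g = \left(-1\right) \frac{1462}{7} = - \frac{1462}{7}$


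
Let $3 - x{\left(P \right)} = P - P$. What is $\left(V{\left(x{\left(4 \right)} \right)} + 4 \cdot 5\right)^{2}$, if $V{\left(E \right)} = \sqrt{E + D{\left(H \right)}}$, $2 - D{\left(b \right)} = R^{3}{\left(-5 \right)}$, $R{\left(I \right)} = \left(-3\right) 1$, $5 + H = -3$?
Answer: $432 + 160 \sqrt{2} \approx 658.27$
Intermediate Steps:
$H = -8$ ($H = -5 - 3 = -8$)
$R{\left(I \right)} = -3$
$x{\left(P \right)} = 3$ ($x{\left(P \right)} = 3 - \left(P - P\right) = 3 - 0 = 3 + 0 = 3$)
$D{\left(b \right)} = 29$ ($D{\left(b \right)} = 2 - \left(-3\right)^{3} = 2 - -27 = 2 + 27 = 29$)
$V{\left(E \right)} = \sqrt{29 + E}$ ($V{\left(E \right)} = \sqrt{E + 29} = \sqrt{29 + E}$)
$\left(V{\left(x{\left(4 \right)} \right)} + 4 \cdot 5\right)^{2} = \left(\sqrt{29 + 3} + 4 \cdot 5\right)^{2} = \left(\sqrt{32} + 20\right)^{2} = \left(4 \sqrt{2} + 20\right)^{2} = \left(20 + 4 \sqrt{2}\right)^{2}$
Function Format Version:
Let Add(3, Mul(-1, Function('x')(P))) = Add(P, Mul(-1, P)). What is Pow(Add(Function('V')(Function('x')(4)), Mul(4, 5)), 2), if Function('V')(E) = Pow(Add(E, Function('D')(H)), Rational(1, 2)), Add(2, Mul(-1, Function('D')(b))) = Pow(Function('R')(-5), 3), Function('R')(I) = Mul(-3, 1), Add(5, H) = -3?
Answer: Add(432, Mul(160, Pow(2, Rational(1, 2)))) ≈ 658.27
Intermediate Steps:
H = -8 (H = Add(-5, -3) = -8)
Function('R')(I) = -3
Function('x')(P) = 3 (Function('x')(P) = Add(3, Mul(-1, Add(P, Mul(-1, P)))) = Add(3, Mul(-1, 0)) = Add(3, 0) = 3)
Function('D')(b) = 29 (Function('D')(b) = Add(2, Mul(-1, Pow(-3, 3))) = Add(2, Mul(-1, -27)) = Add(2, 27) = 29)
Function('V')(E) = Pow(Add(29, E), Rational(1, 2)) (Function('V')(E) = Pow(Add(E, 29), Rational(1, 2)) = Pow(Add(29, E), Rational(1, 2)))
Pow(Add(Function('V')(Function('x')(4)), Mul(4, 5)), 2) = Pow(Add(Pow(Add(29, 3), Rational(1, 2)), Mul(4, 5)), 2) = Pow(Add(Pow(32, Rational(1, 2)), 20), 2) = Pow(Add(Mul(4, Pow(2, Rational(1, 2))), 20), 2) = Pow(Add(20, Mul(4, Pow(2, Rational(1, 2)))), 2)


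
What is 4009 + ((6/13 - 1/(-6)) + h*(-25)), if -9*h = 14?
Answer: 947353/234 ≈ 4048.5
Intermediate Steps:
h = -14/9 (h = -⅑*14 = -14/9 ≈ -1.5556)
4009 + ((6/13 - 1/(-6)) + h*(-25)) = 4009 + ((6/13 - 1/(-6)) - 14/9*(-25)) = 4009 + ((6*(1/13) - 1*(-⅙)) + 350/9) = 4009 + ((6/13 + ⅙) + 350/9) = 4009 + (49/78 + 350/9) = 4009 + 9247/234 = 947353/234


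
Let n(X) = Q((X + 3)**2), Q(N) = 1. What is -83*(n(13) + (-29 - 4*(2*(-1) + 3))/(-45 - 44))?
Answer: -10126/89 ≈ -113.78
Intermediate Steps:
n(X) = 1
-83*(n(13) + (-29 - 4*(2*(-1) + 3))/(-45 - 44)) = -83*(1 + (-29 - 4*(2*(-1) + 3))/(-45 - 44)) = -83*(1 + (-29 - 4*(-2 + 3))/(-89)) = -83*(1 + (-29 - 4*1)*(-1/89)) = -83*(1 + (-29 - 4)*(-1/89)) = -83*(1 - 33*(-1/89)) = -83*(1 + 33/89) = -83*122/89 = -10126/89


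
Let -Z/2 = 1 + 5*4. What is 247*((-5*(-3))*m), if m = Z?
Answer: -155610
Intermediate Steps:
Z = -42 (Z = -2*(1 + 5*4) = -2*(1 + 20) = -2*21 = -42)
m = -42
247*((-5*(-3))*m) = 247*(-5*(-3)*(-42)) = 247*(15*(-42)) = 247*(-630) = -155610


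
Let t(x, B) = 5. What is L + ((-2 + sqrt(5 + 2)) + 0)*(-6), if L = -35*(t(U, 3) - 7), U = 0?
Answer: 82 - 6*sqrt(7) ≈ 66.125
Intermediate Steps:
L = 70 (L = -35*(5 - 7) = -35*(-2) = 70)
L + ((-2 + sqrt(5 + 2)) + 0)*(-6) = 70 + ((-2 + sqrt(5 + 2)) + 0)*(-6) = 70 + ((-2 + sqrt(7)) + 0)*(-6) = 70 + (-2 + sqrt(7))*(-6) = 70 + (12 - 6*sqrt(7)) = 82 - 6*sqrt(7)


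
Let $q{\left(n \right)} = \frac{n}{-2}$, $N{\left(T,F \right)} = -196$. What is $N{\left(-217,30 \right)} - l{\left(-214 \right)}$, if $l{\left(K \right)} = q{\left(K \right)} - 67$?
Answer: $-236$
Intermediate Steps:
$q{\left(n \right)} = - \frac{n}{2}$ ($q{\left(n \right)} = n \left(- \frac{1}{2}\right) = - \frac{n}{2}$)
$l{\left(K \right)} = -67 - \frac{K}{2}$ ($l{\left(K \right)} = - \frac{K}{2} - 67 = -67 - \frac{K}{2}$)
$N{\left(-217,30 \right)} - l{\left(-214 \right)} = -196 - \left(-67 - -107\right) = -196 - \left(-67 + 107\right) = -196 - 40 = -236$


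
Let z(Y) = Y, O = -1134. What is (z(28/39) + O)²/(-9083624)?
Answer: -44396891/314004366 ≈ -0.14139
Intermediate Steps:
(z(28/39) + O)²/(-9083624) = (28/39 - 1134)²/(-9083624) = (28*(1/39) - 1134)²*(-1/9083624) = (28/39 - 1134)²*(-1/9083624) = (-44198/39)²*(-1/9083624) = (1953463204/1521)*(-1/9083624) = -44396891/314004366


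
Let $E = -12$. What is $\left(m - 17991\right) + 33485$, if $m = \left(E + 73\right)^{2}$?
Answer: $19215$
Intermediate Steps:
$m = 3721$ ($m = \left(-12 + 73\right)^{2} = 61^{2} = 3721$)
$\left(m - 17991\right) + 33485 = \left(3721 - 17991\right) + 33485 = -14270 + 33485 = 19215$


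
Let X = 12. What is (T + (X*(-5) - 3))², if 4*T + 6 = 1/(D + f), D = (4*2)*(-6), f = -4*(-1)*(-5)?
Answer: 307827025/73984 ≈ 4160.7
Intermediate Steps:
f = -20 (f = 4*(-5) = -20)
D = -48 (D = 8*(-6) = -48)
T = -409/272 (T = -3/2 + 1/(4*(-48 - 20)) = -3/2 + (¼)/(-68) = -3/2 + (¼)*(-1/68) = -3/2 - 1/272 = -409/272 ≈ -1.5037)
(T + (X*(-5) - 3))² = (-409/272 + (12*(-5) - 3))² = (-409/272 + (-60 - 3))² = (-409/272 - 63)² = (-17545/272)² = 307827025/73984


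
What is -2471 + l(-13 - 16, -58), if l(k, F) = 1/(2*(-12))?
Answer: -59305/24 ≈ -2471.0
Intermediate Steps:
l(k, F) = -1/24 (l(k, F) = 1/(-24) = -1/24)
-2471 + l(-13 - 16, -58) = -2471 - 1/24 = -59305/24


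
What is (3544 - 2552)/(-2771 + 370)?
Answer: -992/2401 ≈ -0.41316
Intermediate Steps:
(3544 - 2552)/(-2771 + 370) = 992/(-2401) = 992*(-1/2401) = -992/2401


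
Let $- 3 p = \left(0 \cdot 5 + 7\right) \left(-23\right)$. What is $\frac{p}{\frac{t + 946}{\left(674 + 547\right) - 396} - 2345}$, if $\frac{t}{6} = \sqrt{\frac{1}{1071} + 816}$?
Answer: $- \frac{10188022889275}{444954619034131} - \frac{88550 \sqrt{103998503}}{444954619034131} \approx -0.022899$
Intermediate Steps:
$t = \frac{2 \sqrt{103998503}}{119}$ ($t = 6 \sqrt{\frac{1}{1071} + 816} = 6 \sqrt{\frac{873937}{1071}} = 6 \frac{\sqrt{103998503}}{357} = \frac{2 \sqrt{103998503}}{119} \approx 171.39$)
$p = \frac{161}{3}$ ($p = - \frac{\left(0 \cdot 5 + 7\right) \left(-23\right)}{3} = - \frac{\left(0 + 7\right) \left(-23\right)}{3} = - \frac{7 \left(-23\right)}{3} = \left(- \frac{1}{3}\right) \left(-161\right) = \frac{161}{3} \approx 53.667$)
$\frac{p}{\frac{t + 946}{\left(674 + 547\right) - 396} - 2345} = \frac{161}{3 \left(\frac{\frac{2 \sqrt{103998503}}{119} + 946}{\left(674 + 547\right) - 396} - 2345\right)} = \frac{161}{3 \left(\frac{946 + \frac{2 \sqrt{103998503}}{119}}{1221 - 396} - 2345\right)} = \frac{161}{3 \left(\frac{946 + \frac{2 \sqrt{103998503}}{119}}{825} - 2345\right)} = \frac{161}{3 \left(\left(946 + \frac{2 \sqrt{103998503}}{119}\right) \frac{1}{825} - 2345\right)} = \frac{161}{3 \left(\left(\frac{86}{75} + \frac{2 \sqrt{103998503}}{98175}\right) - 2345\right)} = \frac{161}{3 \left(- \frac{175789}{75} + \frac{2 \sqrt{103998503}}{98175}\right)}$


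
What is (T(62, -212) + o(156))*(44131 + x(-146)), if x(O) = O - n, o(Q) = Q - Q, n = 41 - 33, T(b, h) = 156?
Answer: 6860412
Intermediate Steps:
n = 8
o(Q) = 0
x(O) = -8 + O (x(O) = O - 1*8 = O - 8 = -8 + O)
(T(62, -212) + o(156))*(44131 + x(-146)) = (156 + 0)*(44131 + (-8 - 146)) = 156*(44131 - 154) = 156*43977 = 6860412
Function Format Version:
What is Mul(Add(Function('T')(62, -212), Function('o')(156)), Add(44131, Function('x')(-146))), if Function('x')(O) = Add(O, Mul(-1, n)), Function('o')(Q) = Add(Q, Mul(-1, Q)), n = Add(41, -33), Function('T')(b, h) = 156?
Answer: 6860412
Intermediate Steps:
n = 8
Function('o')(Q) = 0
Function('x')(O) = Add(-8, O) (Function('x')(O) = Add(O, Mul(-1, 8)) = Add(O, -8) = Add(-8, O))
Mul(Add(Function('T')(62, -212), Function('o')(156)), Add(44131, Function('x')(-146))) = Mul(Add(156, 0), Add(44131, Add(-8, -146))) = Mul(156, Add(44131, -154)) = Mul(156, 43977) = 6860412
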